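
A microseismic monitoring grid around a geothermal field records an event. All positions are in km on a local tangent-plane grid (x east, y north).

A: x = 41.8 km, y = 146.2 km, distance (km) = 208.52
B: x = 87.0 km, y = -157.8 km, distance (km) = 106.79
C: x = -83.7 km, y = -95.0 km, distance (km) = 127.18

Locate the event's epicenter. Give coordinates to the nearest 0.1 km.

Circle about each station: (x − 41.8)² + (y − 146.2)² = 208.52²; (x − 87.0)² + (y + 157.8)² = 106.79²; (x + 83.7)² + (y + 95.0)² = 127.18².
Subtracting pairs of circle equations eliminates x²+y² and gives linear equations (the radical axes):
90.4 x − 608.0 y = 41424.65
-251.0 x − 482.4 y = 20214.85
Solving the 2×2 system: x ≈ 39.2, y ≈ -62.3 km.

39.2 km east, -62.3 km north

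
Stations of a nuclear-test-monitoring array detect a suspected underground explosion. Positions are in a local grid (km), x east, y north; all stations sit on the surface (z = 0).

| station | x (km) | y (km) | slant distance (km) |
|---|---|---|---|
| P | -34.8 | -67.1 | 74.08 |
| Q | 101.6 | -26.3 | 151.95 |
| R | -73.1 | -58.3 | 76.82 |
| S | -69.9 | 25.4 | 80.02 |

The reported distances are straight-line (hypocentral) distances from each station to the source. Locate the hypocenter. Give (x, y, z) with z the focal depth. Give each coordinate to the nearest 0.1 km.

x ≈ -38.9 km, y ≈ -20.7 km, depth ≈ 57.6 km

Each station gives a sphere (x−x_i)² + (y−y_i)² + z² = d_i² (stations at z=0).
Subtracting the P sphere from Q and R: z² cancels, leaving linear equations in x and y:
272.8 x + 81.6 y = -12300.16
-76.6 x + 17.6 y = 2615.58
Solving: x ≈ -38.900, y ≈ -20.690 km (keep extra digits for the depth step; rounded: -38.9, -20.7).
Then from the P sphere: z² = 74.08² − (x + 34.8)² − (y + 67.1)² with x = -38.900, y = -20.690, so z ≈ 57.595 ≈ 57.6 km.
Check against S (with the unrounded solution): distance 80.02 ≈ 80.02 km. ✓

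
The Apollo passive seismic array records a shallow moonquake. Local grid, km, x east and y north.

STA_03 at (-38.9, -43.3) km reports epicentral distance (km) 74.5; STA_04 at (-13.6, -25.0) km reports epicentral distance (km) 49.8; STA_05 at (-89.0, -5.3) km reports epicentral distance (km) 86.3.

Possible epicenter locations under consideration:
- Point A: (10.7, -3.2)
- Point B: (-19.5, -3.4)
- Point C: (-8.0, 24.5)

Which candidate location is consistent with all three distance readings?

Point C

For each candidate, compare |candidate − station| to the reported distance:
Point A: residuals STA_03 10.7, STA_04 17.2, STA_05 13.4 → max 17.2 km
Point B: residuals STA_03 30.1, STA_04 27.4, STA_05 16.8 → max 30.1 km
Point C: residuals STA_03 0.0, STA_04 0.0, STA_05 0.0 → max 0.0 km
Only Point C has all residuals ≈ 0.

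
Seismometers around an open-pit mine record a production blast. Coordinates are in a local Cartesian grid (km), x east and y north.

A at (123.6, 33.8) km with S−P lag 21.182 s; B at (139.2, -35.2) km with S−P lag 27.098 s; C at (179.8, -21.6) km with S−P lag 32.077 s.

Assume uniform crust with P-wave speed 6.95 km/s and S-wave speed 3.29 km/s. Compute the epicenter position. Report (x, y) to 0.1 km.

x ≈ -7.9 km, y ≈ 48.6 km

Distance from S−P lag: d = Δt · v_P v_S / (v_P − v_S) = Δt · (6.95·3.29)/(6.95−3.29) ≈ 6.2474·Δt.
So d_A = 132.33, d_B = 169.29, d_C = 200.40 km.
Circle about each station: (x − 123.6)² + (y − 33.8)² = 132.33²; (x − 139.2)² + (y + 35.2)² = 169.29²; (x − 179.8)² + (y + 21.6)² = 200.40².
Subtracting the A equation from the B and C equations removes the quadratic terms:
31.2 x − 138.0 y = -6951.60
112.4 x − 110.8 y = -6273.73
Solving the 2×2 system: x ≈ -7.9, y ≈ 48.6 km.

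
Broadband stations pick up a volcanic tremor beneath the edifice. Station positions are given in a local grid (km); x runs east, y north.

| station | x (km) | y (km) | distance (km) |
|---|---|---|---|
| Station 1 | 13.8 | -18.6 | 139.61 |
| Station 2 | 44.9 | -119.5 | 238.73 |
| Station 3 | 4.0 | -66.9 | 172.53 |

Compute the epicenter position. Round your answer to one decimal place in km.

-82.8 km east, 82.2 km north

Circle about each station: (x − 13.8)² + (y + 18.6)² = 139.61²; (x − 44.9)² + (y + 119.5)² = 238.73²; (x − 4.0)² + (y + 66.9)² = 172.53².
Subtracting pairs of circle equations eliminates x²+y² and gives linear equations (the radical axes):
62.2 x − 201.8 y = -21741.20
-19.6 x − 96.6 y = -6320.44
Solving the 2×2 system: x ≈ -82.8, y ≈ 82.2 km.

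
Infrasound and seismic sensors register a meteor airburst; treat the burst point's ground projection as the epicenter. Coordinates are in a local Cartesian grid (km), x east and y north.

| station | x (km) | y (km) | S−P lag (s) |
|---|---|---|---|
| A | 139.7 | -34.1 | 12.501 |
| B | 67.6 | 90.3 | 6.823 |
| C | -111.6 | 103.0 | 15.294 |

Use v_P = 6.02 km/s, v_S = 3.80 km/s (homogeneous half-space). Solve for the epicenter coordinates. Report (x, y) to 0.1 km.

28.9 km east, 31.6 km north

Distance from S−P lag: d = Δt · v_P v_S / (v_P − v_S) = Δt · (6.02·3.80)/(6.02−3.80) ≈ 10.3045·Δt.
So d_A = 128.82, d_B = 70.31, d_C = 157.60 km.
Circle about each station: (x − 139.7)² + (y + 34.1)² = 128.82²; (x − 67.6)² + (y − 90.3)² = 70.31²; (x + 111.6)² + (y − 103.0)² = 157.60².
Subtracting pairs of circle equations eliminates x²+y² and gives linear equations (the radical axes):
-144.2 x + 248.8 y = 3696.05
-502.6 x + 274.2 y = -5858.51
Solving the 2×2 system: x ≈ 28.9, y ≈ 31.6 km.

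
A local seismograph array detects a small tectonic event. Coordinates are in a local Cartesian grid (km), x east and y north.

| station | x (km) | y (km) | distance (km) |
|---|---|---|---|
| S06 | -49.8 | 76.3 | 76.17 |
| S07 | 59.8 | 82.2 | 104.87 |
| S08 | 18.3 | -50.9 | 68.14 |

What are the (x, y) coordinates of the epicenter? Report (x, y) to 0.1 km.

Circle about each station: (x + 49.8)² + (y − 76.3)² = 76.17²; (x − 59.8)² + (y − 82.2)² = 104.87²; (x − 18.3)² + (y + 50.9)² = 68.14².
Subtracting the S06 equation from the S07 and S08 equations removes the quadratic terms:
219.2 x + 11.8 y = -3164.70
136.2 x − 254.4 y = -4217.22
Solving the 2×2 system: x ≈ -14.9, y ≈ 8.6 km.
Check against S06 (with the unrounded x, y): √((x + 49.8)²+(y − 76.3)²) = 76.17 ≈ 76.17 km. ✓

-14.9 km east, 8.6 km north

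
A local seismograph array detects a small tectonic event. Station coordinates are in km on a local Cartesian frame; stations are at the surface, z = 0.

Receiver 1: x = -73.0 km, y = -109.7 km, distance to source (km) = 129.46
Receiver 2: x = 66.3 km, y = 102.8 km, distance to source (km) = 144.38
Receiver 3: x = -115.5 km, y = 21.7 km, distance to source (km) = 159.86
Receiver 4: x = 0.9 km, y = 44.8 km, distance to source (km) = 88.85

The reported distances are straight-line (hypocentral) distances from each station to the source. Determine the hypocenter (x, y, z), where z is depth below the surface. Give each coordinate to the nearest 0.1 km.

Each station gives a sphere (x−x_i)² + (y−y_i)² + z² = d_i² (stations at z=0).
Subtracting the Receiver 1 sphere from Receiver 2 and Receiver 3: z² cancels, leaving linear equations in x and y:
278.6 x + 425.0 y = -6485.25
-85.0 x + 262.8 y = -12347.28
Solving: x ≈ 32.406, y ≈ -36.502 km (keep extra digits for the depth step; rounded: 32.4, -36.5).
Then from the Receiver 1 sphere: z² = 129.46² − (x + 73.0)² − (y + 109.7)² with x = 32.406, y = -36.502, so z ≈ 17.074 ≈ 17.1 km.

x ≈ 32.4 km, y ≈ -36.5 km, depth ≈ 17.1 km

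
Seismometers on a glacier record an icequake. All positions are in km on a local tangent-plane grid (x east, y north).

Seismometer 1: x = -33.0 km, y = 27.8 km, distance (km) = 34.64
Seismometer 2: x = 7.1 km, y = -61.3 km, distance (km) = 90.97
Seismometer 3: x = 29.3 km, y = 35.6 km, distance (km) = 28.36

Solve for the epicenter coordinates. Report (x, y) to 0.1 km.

(1.6, 29.5)

Circle about each station: (x + 33.0)² + (y − 27.8)² = 34.64²; (x − 7.1)² + (y + 61.3)² = 90.97²; (x − 29.3)² + (y − 35.6)² = 28.36².
Subtracting the Seismometer 1 equation from the Seismometer 2 and Seismometer 3 equations removes the quadratic terms:
80.2 x − 178.2 y = -5129.35
124.6 x + 15.6 y = 659.65
Solving the 2×2 system: x ≈ 1.6, y ≈ 29.5 km.
Check against Seismometer 1 (with the unrounded x, y): √((x + 33.0)²+(y − 27.8)²) = 34.64 ≈ 34.64 km. ✓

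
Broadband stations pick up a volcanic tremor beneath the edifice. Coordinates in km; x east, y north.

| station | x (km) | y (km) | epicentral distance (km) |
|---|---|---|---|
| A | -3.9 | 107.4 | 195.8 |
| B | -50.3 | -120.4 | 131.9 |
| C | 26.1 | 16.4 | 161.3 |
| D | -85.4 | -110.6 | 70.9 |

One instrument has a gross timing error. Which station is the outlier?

B

Solve using three stations at a time. Using A, C, D (subtract circle equations pairwise → linear system) gives (x, y) ≈ (-121.2, -49.4).
Distances from that point to each station vs reported:
  A: calculated 195.8 vs reported 195.8 → residual 0.0 km
  B: calculated 100.3 vs reported 131.9 → residual 31.6 km
  C: calculated 161.3 vs reported 161.3 → residual 0.0 km
  D: calculated 70.9 vs reported 70.9 → residual 0.0 km
A, C, D are mutually consistent (residuals ≈ 0); B is off by 31.6 km.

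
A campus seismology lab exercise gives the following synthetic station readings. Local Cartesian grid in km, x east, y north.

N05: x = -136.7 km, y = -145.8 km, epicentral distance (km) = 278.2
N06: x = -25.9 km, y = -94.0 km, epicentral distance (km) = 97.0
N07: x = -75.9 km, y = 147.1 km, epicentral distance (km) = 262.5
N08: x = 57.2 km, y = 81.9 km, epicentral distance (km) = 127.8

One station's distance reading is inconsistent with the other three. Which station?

N06

Solve using three stations at a time. Using N05, N07, N08 (subtract circle equations pairwise → linear system) gives (x, y) ≈ (116.8, -31.2).
Distances from that point to each station vs reported:
  N05: calculated 278.2 vs reported 278.2 → residual 0.0 km
  N06: calculated 155.9 vs reported 97.0 → residual 58.9 km
  N07: calculated 262.5 vs reported 262.5 → residual 0.0 km
  N08: calculated 127.8 vs reported 127.8 → residual 0.0 km
N05, N07, N08 are mutually consistent (residuals ≈ 0); N06 is off by 58.9 km.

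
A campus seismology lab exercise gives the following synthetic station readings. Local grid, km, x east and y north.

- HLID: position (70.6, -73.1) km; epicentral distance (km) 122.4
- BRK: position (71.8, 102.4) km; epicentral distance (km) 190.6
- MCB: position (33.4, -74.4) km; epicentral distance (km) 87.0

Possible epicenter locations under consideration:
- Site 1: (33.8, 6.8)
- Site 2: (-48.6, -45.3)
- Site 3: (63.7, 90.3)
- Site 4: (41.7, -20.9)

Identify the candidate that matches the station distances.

Site 2

For each candidate, compare |candidate − station| to the reported distance:
Site 1: residuals HLID 34.4, BRK 87.7, MCB 5.8 → max 87.7 km
Site 2: residuals HLID 0.0, BRK 0.0, MCB 0.0 → max 0.0 km
Site 3: residuals HLID 41.1, BRK 176.0, MCB 80.5 → max 176.0 km
Site 4: residuals HLID 62.7, BRK 63.7, MCB 32.9 → max 63.7 km
Only Site 2 has all residuals ≈ 0.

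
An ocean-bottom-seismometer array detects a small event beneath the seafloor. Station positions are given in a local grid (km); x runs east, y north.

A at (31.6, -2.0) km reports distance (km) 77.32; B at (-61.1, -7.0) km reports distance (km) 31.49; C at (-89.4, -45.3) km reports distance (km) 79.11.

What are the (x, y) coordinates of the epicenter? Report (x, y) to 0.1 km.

x ≈ -42.9 km, y ≈ 18.7 km

Circle about each station: (x − 31.6)² + (y + 2.0)² = 77.32²; (x + 61.1)² + (y + 7.0)² = 31.49²; (x + 89.4)² + (y + 45.3)² = 79.11².
Subtracting the A equation from the B and C equations removes the quadratic terms:
-185.4 x − 10.0 y = 7766.41
-242.0 x − 86.6 y = 8761.88
Solving the 2×2 system: x ≈ -42.9, y ≈ 18.7 km.
Check against A (with the unrounded x, y): √((x − 31.6)²+(y + 2.0)²) = 77.32 ≈ 77.32 km. ✓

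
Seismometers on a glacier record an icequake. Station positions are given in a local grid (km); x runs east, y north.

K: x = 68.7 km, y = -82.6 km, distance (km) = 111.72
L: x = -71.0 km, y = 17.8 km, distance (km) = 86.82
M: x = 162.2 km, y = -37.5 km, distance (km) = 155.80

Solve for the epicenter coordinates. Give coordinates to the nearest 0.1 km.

Circle about each station: (x − 68.7)² + (y + 82.6)² = 111.72²; (x + 71.0)² + (y − 17.8)² = 86.82²; (x − 162.2)² + (y + 37.5)² = 155.80².
Subtracting pairs of circle equations eliminates x²+y² and gives linear equations (the radical axes):
-279.4 x + 200.8 y = -1240.96
187.0 x + 90.2 y = 4380.36
Solving the 2×2 system: x ≈ 15.8, y ≈ 15.8 km.
Check against K (with the unrounded x, y): √((x − 68.7)²+(y + 82.6)²) = 111.72 ≈ 111.72 km. ✓

x ≈ 15.8 km, y ≈ 15.8 km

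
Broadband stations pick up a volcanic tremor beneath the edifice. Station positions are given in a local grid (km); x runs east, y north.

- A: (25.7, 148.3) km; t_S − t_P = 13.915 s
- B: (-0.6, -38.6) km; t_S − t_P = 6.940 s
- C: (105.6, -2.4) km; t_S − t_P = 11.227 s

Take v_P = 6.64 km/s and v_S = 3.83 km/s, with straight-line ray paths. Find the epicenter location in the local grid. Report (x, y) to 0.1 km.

x ≈ 7.4 km, y ≈ 23.7 km

Distance from S−P lag: d = Δt · v_P v_S / (v_P − v_S) = Δt · (6.64·3.83)/(6.64−3.83) ≈ 9.0502·Δt.
So d_A = 125.93, d_B = 62.81, d_C = 101.61 km.
Circle about each station: (x − 25.7)² + (y − 148.3)² = 125.93²; (x + 0.6)² + (y + 38.6)² = 62.81²; (x − 105.6)² + (y + 2.4)² = 101.61².
Subtracting pairs of circle equations eliminates x²+y² and gives linear equations (the radical axes):
-52.6 x − 373.8 y = -9249.79
159.8 x − 301.4 y = -5962.49
Solving the 2×2 system: x ≈ 7.4, y ≈ 23.7 km.
Check against A (with the unrounded x, y): √((x − 25.7)²+(y − 148.3)²) = 125.93 ≈ 125.93 km. ✓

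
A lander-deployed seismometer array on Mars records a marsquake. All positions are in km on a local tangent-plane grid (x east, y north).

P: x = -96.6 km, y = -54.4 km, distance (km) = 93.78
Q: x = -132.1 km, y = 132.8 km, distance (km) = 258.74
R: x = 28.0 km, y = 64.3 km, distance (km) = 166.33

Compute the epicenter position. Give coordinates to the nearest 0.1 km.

Circle about each station: (x + 96.6)² + (y + 54.4)² = 93.78²; (x + 132.1)² + (y − 132.8)² = 258.74²; (x − 28.0)² + (y − 64.3)² = 166.33².
Subtracting the P equation from the Q and R equations removes the quadratic terms:
-71.0 x + 374.4 y = -35356.37
249.2 x + 237.4 y = -26243.41
Solving the 2×2 system: x ≈ -13.0, y ≈ -96.9 km.

x ≈ -13.0 km, y ≈ -96.9 km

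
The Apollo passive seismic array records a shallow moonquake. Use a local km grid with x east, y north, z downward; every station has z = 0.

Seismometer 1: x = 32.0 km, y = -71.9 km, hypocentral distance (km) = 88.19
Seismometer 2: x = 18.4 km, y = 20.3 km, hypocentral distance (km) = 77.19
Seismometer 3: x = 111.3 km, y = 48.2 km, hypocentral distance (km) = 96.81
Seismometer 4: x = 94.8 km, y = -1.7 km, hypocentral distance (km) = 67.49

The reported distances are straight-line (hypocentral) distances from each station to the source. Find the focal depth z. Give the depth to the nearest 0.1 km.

Each station gives a sphere (x−x_i)² + (y−y_i)² + z² = d_i² (stations at z=0).
Subtracting the Seismometer 1 sphere from Seismometer 2 and Seismometer 3: z² cancels, leaving linear equations in x and y:
-27.2 x + 184.4 y = -3623.78
158.6 x + 240.2 y = 6922.62
Solving: x ≈ 60.006, y ≈ -10.801 km (keep extra digits for the depth step; rounded: 60.0, -10.8).
Then from the Seismometer 1 sphere: z² = 88.19² − (x − 32.0)² − (y + 71.9)² with x = 60.006, y = -10.801, so z ≈ 57.097 ≈ 57.1 km.
Check against Seismometer 4 (with the unrounded solution): distance 67.48 ≈ 67.49 km. ✓

depth ≈ 57.1 km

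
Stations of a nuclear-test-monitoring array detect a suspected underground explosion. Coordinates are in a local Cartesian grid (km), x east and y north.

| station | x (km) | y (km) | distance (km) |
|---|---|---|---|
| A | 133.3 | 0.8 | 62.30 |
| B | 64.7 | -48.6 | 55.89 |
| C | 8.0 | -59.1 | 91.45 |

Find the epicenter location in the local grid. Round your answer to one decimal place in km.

71.3 km east, 6.9 km north

Circle about each station: (x − 133.3)² + (y − 0.8)² = 62.30²; (x − 64.7)² + (y + 48.6)² = 55.89²; (x − 8.0)² + (y + 59.1)² = 91.45².
Subtracting the A equation from the B and C equations removes the quadratic terms:
-137.2 x − 98.8 y = -10463.88
-250.6 x − 119.8 y = -18694.53
Solving the 2×2 system: x ≈ 71.3, y ≈ 6.9 km.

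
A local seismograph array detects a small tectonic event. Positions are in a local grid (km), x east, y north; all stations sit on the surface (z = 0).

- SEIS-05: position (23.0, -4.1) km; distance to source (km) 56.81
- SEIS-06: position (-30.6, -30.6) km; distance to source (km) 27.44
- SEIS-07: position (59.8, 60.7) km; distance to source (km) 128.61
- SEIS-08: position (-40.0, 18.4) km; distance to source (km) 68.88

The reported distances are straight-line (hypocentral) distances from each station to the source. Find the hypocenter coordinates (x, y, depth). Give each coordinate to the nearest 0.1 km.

Each station gives a sphere (x−x_i)² + (y−y_i)² + z² = d_i² (stations at z=0).
Subtracting the SEIS-05 sphere from SEIS-06 and SEIS-07: z² cancels, leaving linear equations in x and y:
-107.2 x − 53.0 y = 3801.33
73.6 x + 129.6 y = -6598.44
Solving: x ≈ -14.305, y ≈ -42.790 km (keep extra digits for the depth step; rounded: -14.3, -42.8).
Then from the SEIS-05 sphere: z² = 56.81² − (x − 23.0)² − (y + 4.1)² with x = -14.305, y = -42.790, so z ≈ 18.406 ≈ 18.4 km.

(-14.3, -42.8, 18.4)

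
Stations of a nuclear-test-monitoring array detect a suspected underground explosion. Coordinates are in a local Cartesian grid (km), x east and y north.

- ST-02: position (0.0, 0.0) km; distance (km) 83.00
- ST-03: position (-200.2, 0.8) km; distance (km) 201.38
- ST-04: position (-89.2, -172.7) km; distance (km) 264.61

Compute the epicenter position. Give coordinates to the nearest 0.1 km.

Circle about each station: x² + y² = 83.00²; (x + 200.2)² + (y − 0.8)² = 201.38²; (x + 89.2)² + (y + 172.7)² = 264.61².
Subtracting pairs of circle equations eliminates x²+y² and gives linear equations (the radical axes):
-400.4 x + 1.6 y = 6415.78
-178.4 x − 345.4 y = -25347.52
Solving the 2×2 system: x ≈ -15.7, y ≈ 81.5 km.
Check against ST-02 (with the unrounded x, y): √(x²+y²) = 82.99 ≈ 83.00 km. ✓

(-15.7, 81.5)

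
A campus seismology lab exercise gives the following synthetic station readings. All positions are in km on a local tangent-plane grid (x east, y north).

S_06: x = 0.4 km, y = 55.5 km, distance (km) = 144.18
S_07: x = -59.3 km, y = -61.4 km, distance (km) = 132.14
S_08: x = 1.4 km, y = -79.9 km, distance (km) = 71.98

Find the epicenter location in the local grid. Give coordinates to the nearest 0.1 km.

x ≈ 72.6 km, y ≈ -69.3 km

Circle about each station: (x − 0.4)² + (y − 55.5)² = 144.18²; (x + 59.3)² + (y + 61.4)² = 132.14²; (x − 1.4)² + (y + 79.9)² = 71.98².
Subtracting the S_06 equation from the S_07 and S_08 equations removes the quadratic terms:
-119.4 x − 233.8 y = 7532.93
2.0 x − 270.8 y = 18912.31
Solving the 2×2 system: x ≈ 72.6, y ≈ -69.3 km.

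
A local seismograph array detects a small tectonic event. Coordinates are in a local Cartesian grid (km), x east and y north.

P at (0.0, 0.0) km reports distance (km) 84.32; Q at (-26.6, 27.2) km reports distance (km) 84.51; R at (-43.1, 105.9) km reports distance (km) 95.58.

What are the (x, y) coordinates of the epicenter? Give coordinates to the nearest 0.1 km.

(45.8, 70.8)

Circle about each station: x² + y² = 84.32²; (x + 26.6)² + (y − 27.2)² = 84.51²; (x + 43.1)² + (y − 105.9)² = 95.58².
Subtracting pairs of circle equations eliminates x²+y² and gives linear equations (the radical axes):
-53.2 x + 54.4 y = 1415.32
-86.2 x + 211.8 y = 11046.75
Solving the 2×2 system: x ≈ 45.8, y ≈ 70.8 km.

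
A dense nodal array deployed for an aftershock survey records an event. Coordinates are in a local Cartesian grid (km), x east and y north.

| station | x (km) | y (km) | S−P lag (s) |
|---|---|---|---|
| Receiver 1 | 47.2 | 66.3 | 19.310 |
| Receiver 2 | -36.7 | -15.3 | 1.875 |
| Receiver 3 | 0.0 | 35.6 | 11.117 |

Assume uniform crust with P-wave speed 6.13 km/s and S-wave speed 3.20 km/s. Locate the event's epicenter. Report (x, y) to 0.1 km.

Distance from S−P lag: d = Δt · v_P v_S / (v_P − v_S) = Δt · (6.13·3.20)/(6.13−3.20) ≈ 6.6949·Δt.
So d_Receiver 1 = 129.28, d_Receiver 2 = 12.55, d_Receiver 3 = 74.43 km.
Circle about each station: (x − 47.2)² + (y − 66.3)² = 129.28²; (x + 36.7)² + (y + 15.3)² = 12.55²; x² + (y − 35.6)² = 74.43².
Subtracting the Receiver 1 equation from the Receiver 2 and Receiver 3 equations removes the quadratic terms:
-167.8 x − 163.2 y = 11513.27
-94.4 x − 61.4 y = 5817.32
Solving the 2×2 system: x ≈ -47.5, y ≈ -21.7 km.
Check against Receiver 1 (with the unrounded x, y): √((x − 47.2)²+(y − 66.3)²) = 129.28 ≈ 129.28 km. ✓

-47.5 km east, -21.7 km north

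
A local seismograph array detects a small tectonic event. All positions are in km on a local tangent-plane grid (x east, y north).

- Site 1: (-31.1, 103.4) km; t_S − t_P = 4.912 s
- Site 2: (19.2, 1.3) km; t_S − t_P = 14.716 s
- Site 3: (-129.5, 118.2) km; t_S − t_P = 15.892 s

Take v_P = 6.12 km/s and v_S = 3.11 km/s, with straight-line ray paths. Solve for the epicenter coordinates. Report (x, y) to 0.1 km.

Distance from S−P lag: d = Δt · v_P v_S / (v_P − v_S) = Δt · (6.12·3.11)/(6.12−3.11) ≈ 6.3233·Δt.
So d_Site 1 = 31.06, d_Site 2 = 93.05, d_Site 3 = 100.49 km.
Circle about each station: (x + 31.1)² + (y − 103.4)² = 31.06²; (x − 19.2)² + (y − 1.3)² = 93.05²; (x + 129.5)² + (y − 118.2)² = 100.49².
Subtracting pairs of circle equations eliminates x²+y² and gives linear equations (the radical axes):
100.6 x − 204.2 y = -18982.02
-196.8 x + 29.6 y = 9949.20
Solving the 2×2 system: x ≈ -39.5, y ≈ 73.5 km.
Check against Site 1 (with the unrounded x, y): √((x + 31.1)²+(y − 103.4)²) = 31.06 ≈ 31.06 km. ✓

-39.5 km east, 73.5 km north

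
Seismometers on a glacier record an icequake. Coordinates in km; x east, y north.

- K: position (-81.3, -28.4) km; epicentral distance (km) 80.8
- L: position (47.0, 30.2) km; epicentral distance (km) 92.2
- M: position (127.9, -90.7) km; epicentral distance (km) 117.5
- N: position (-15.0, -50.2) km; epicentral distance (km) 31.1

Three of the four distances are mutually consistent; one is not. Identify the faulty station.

Solve using three stations at a time. Using L, M, N (subtract circle equations pairwise → linear system) gives (x, y) ≈ (15.5, -56.5).
Distances from that point to each station vs reported:
  K: calculated 100.8 vs reported 80.8 → residual 20.0 km
  L: calculated 92.2 vs reported 92.2 → residual 0.0 km
  M: calculated 117.5 vs reported 117.5 → residual 0.0 km
  N: calculated 31.1 vs reported 31.1 → residual 0.0 km
L, M, N are mutually consistent (residuals ≈ 0); K is off by 20.0 km.

K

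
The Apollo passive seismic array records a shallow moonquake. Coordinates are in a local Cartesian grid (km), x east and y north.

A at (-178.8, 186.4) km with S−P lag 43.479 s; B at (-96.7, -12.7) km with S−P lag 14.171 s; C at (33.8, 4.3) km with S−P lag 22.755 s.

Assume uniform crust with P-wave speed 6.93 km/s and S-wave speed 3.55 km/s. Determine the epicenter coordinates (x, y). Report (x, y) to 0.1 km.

Distance from S−P lag: d = Δt · v_P v_S / (v_P − v_S) = Δt · (6.93·3.55)/(6.93−3.55) ≈ 7.2786·Δt.
So d_A = 316.46, d_B = 103.14, d_C = 165.62 km.
Circle about each station: (x + 178.8)² + (y − 186.4)² = 316.46²; (x + 96.7)² + (y + 12.7)² = 103.14²; (x − 33.8)² + (y − 4.3)² = 165.62².
Subtracting the A equation from the B and C equations removes the quadratic terms:
164.2 x − 398.2 y = 32306.85
425.2 x − 364.2 y = 7163.48
Solving the 2×2 system: x ≈ -81.4, y ≈ -114.7 km.
Check against A (with the unrounded x, y): √((x + 178.8)²+(y − 186.4)²) = 316.46 ≈ 316.46 km. ✓

-81.4 km east, -114.7 km north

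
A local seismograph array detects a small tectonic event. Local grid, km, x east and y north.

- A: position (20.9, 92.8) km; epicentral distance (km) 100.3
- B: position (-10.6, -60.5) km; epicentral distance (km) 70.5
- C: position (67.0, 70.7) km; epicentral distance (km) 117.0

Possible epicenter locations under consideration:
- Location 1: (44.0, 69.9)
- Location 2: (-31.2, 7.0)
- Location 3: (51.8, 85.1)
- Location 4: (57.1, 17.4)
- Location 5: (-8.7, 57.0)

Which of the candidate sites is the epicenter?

For each candidate, compare |candidate − station| to the reported distance:
Location 1: residuals A 67.8, B 70.9, C 94.0 → max 94.0 km
Location 2: residuals A 0.1, B 0.1, C 0.1 → max 0.1 km
Location 3: residuals A 68.5, B 87.9, C 96.1 → max 96.1 km
Location 4: residuals A 16.7, B 32.7, C 62.8 → max 62.8 km
Location 5: residuals A 53.8, B 47.0, C 40.1 → max 53.8 km
Only Location 2 has all residuals ≈ 0.

Location 2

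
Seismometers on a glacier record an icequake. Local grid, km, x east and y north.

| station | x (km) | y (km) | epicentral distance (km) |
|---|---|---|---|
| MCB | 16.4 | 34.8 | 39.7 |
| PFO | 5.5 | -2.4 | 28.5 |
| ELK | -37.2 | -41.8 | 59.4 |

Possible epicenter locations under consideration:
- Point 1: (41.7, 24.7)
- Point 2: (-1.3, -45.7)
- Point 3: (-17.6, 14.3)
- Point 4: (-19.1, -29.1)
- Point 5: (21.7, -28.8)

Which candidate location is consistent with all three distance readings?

For each candidate, compare |candidate − station| to the reported distance:
Point 1: residuals MCB 12.5, PFO 16.7, ELK 43.8 → max 43.8 km
Point 2: residuals MCB 42.7, PFO 15.3, ELK 23.3 → max 42.7 km
Point 3: residuals MCB 0.0, PFO 0.0, ELK 0.0 → max 0.0 km
Point 4: residuals MCB 33.4, PFO 7.8, ELK 37.3 → max 37.3 km
Point 5: residuals MCB 24.1, PFO 2.5, ELK 0.9 → max 24.1 km
Only Point 3 has all residuals ≈ 0.

Point 3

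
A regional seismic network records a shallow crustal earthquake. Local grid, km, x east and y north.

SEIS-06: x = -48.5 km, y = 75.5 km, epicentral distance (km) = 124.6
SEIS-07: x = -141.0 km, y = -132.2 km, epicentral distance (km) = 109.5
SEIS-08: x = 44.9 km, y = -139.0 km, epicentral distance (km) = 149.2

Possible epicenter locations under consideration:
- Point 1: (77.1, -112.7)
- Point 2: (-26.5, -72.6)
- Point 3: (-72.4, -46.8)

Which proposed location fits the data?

For each candidate, compare |candidate − station| to the reported distance:
Point 1: residuals SEIS-06 101.7, SEIS-07 109.5, SEIS-08 107.6 → max 109.5 km
Point 2: residuals SEIS-06 25.1, SEIS-07 19.6, SEIS-08 51.7 → max 51.7 km
Point 3: residuals SEIS-06 0.0, SEIS-07 0.0, SEIS-08 0.0 → max 0.0 km
Only Point 3 has all residuals ≈ 0.

Point 3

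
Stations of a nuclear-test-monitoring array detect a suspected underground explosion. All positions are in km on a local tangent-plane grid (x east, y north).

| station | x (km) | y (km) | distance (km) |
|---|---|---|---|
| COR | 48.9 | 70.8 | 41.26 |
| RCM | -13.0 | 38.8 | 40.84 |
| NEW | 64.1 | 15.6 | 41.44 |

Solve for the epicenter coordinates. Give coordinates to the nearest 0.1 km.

Circle about each station: (x − 48.9)² + (y − 70.8)² = 41.26²; (x + 13.0)² + (y − 38.8)² = 40.84²; (x − 64.1)² + (y − 15.6)² = 41.44².
Subtracting pairs of circle equations eliminates x²+y² and gives linear equations (the radical axes):
-123.8 x − 64.0 y = -5694.93
30.4 x − 110.4 y = -3066.57
Solving the 2×2 system: x ≈ 27.7, y ≈ 35.4 km.
Check against COR (with the unrounded x, y): √((x − 48.9)²+(y − 70.8)²) = 41.26 ≈ 41.26 km. ✓

27.7 km east, 35.4 km north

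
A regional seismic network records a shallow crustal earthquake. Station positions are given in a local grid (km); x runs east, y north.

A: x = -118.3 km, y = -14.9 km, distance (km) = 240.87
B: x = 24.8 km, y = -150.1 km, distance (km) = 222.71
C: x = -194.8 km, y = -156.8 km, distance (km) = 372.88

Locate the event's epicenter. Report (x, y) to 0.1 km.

(112.3, 54.7)

Circle about each station: (x + 118.3)² + (y + 14.9)² = 240.87²; (x − 24.8)² + (y + 150.1)² = 222.71²; (x + 194.8)² + (y + 156.8)² = 372.88².
Subtracting the A equation from the B and C equations removes the quadratic terms:
286.2 x − 270.4 y = 17346.76
-153.0 x − 283.8 y = -32704.76
Solving the 2×2 system: x ≈ 112.3, y ≈ 54.7 km.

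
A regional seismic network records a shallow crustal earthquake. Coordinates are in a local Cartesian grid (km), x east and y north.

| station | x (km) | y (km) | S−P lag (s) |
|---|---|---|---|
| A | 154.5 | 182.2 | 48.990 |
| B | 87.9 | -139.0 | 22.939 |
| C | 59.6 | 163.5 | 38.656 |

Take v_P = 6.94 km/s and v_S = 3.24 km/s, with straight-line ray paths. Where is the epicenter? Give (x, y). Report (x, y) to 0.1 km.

x ≈ -24.1 km, y ≈ -56.0 km

Distance from S−P lag: d = Δt · v_P v_S / (v_P − v_S) = Δt · (6.94·3.24)/(6.94−3.24) ≈ 6.0772·Δt.
So d_A = 297.72, d_B = 139.40, d_C = 234.92 km.
Circle about each station: (x − 154.5)² + (y − 182.2)² = 297.72²; (x − 87.9)² + (y + 139.0)² = 139.40²; (x − 59.6)² + (y − 163.5)² = 234.92².
Subtracting pairs of circle equations eliminates x²+y² and gives linear equations (the radical axes):
-133.2 x − 642.4 y = 39185.16
-189.8 x − 37.4 y = 6667.11
Solving the 2×2 system: x ≈ -24.1, y ≈ -56.0 km.
Check against A (with the unrounded x, y): √((x − 154.5)²+(y − 182.2)²) = 297.72 ≈ 297.72 km. ✓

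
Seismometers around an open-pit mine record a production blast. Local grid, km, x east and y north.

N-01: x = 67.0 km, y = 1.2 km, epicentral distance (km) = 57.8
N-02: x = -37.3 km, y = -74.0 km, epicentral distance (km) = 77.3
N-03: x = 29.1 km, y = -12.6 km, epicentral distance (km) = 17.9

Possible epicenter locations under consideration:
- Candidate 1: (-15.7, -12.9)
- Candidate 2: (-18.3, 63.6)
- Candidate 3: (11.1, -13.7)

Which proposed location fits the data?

Candidate 3

For each candidate, compare |candidate − station| to the reported distance:
Candidate 1: residuals N-01 26.1, N-02 12.5, N-03 26.9 → max 26.9 km
Candidate 2: residuals N-01 47.9, N-02 61.6, N-03 71.8 → max 71.8 km
Candidate 3: residuals N-01 0.1, N-02 0.0, N-03 0.1 → max 0.1 km
Only Candidate 3 has all residuals ≈ 0.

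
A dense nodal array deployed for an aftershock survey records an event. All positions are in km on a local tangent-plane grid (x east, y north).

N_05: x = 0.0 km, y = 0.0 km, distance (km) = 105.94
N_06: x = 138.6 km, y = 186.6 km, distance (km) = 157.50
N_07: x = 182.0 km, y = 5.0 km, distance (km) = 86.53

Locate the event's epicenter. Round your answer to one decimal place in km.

Circle about each station: x² + y² = 105.94²; (x − 138.6)² + (y − 186.6)² = 157.50²; (x − 182.0)² + (y − 5.0)² = 86.53².
Subtracting pairs of circle equations eliminates x²+y² and gives linear equations (the radical axes):
277.2 x + 373.2 y = 40446.55
364.0 x + 10.0 y = 36884.84
Solving the 2×2 system: x ≈ 100.4, y ≈ 33.8 km.
Check against N_05 (with the unrounded x, y): √(x²+y²) = 105.94 ≈ 105.94 km. ✓

(100.4, 33.8)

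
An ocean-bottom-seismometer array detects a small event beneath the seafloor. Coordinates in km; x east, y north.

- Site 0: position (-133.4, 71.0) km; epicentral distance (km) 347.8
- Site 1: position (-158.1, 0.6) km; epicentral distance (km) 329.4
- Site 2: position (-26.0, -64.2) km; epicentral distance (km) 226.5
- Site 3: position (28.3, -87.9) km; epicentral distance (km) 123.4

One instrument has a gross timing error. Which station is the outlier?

Site 2

Solve using three stations at a time. Using Site 0, Site 1, Site 3 (subtract circle equations pairwise → linear system) gives (x, y) ≈ (134.4, -151.0).
Distances from that point to each station vs reported:
  Site 0: calculated 347.8 vs reported 347.8 → residual 0.0 km
  Site 1: calculated 329.4 vs reported 329.4 → residual 0.0 km
  Site 2: calculated 182.3 vs reported 226.5 → residual 44.2 km
  Site 3: calculated 123.4 vs reported 123.4 → residual 0.0 km
Site 0, Site 1, Site 3 are mutually consistent (residuals ≈ 0); Site 2 is off by 44.2 km.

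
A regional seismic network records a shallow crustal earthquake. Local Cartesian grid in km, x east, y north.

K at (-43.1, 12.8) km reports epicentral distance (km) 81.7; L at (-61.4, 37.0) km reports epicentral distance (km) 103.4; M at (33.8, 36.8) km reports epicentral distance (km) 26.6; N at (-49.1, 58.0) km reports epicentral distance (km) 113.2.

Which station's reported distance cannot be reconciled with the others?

Solve using three stations at a time. Using K, L, M (subtract circle equations pairwise → linear system) gives (x, y) ≈ (38.6, 10.6).
Distances from that point to each station vs reported:
  K: calculated 81.7 vs reported 81.7 → residual 0.0 km
  L: calculated 103.4 vs reported 103.4 → residual 0.0 km
  M: calculated 26.6 vs reported 26.6 → residual 0.0 km
  N: calculated 99.7 vs reported 113.2 → residual 13.5 km
K, L, M are mutually consistent (residuals ≈ 0); N is off by 13.5 km.

N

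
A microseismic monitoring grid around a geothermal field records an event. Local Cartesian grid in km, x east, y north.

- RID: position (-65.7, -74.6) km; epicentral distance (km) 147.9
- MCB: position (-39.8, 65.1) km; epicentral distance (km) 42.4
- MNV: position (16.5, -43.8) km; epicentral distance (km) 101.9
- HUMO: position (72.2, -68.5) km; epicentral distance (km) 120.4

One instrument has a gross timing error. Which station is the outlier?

HUMO

Solve using three stations at a time. Using RID, MCB, MNV (subtract circle equations pairwise → linear system) gives (x, y) ≈ (1.8, 57.0).
Distances from that point to each station vs reported:
  RID: calculated 147.9 vs reported 147.9 → residual 0.0 km
  MCB: calculated 42.3 vs reported 42.4 → residual 0.1 km
  MNV: calculated 101.9 vs reported 101.9 → residual 0.0 km
  HUMO: calculated 143.9 vs reported 120.4 → residual 23.5 km
RID, MCB, MNV are mutually consistent (residuals ≈ 0); HUMO is off by 23.5 km.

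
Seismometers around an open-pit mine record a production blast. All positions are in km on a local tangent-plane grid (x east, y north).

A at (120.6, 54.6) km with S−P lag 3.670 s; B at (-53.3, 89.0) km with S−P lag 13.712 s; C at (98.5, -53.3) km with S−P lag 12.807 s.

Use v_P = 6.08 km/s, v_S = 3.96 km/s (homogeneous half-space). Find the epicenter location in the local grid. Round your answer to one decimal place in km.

Distance from S−P lag: d = Δt · v_P v_S / (v_P − v_S) = Δt · (6.08·3.96)/(6.08−3.96) ≈ 11.3570·Δt.
So d_A = 41.68, d_B = 155.73, d_C = 145.45 km.
Circle about each station: (x − 120.6)² + (y − 54.6)² = 41.68²; (x + 53.3)² + (y − 89.0)² = 155.73²; (x − 98.5)² + (y + 53.3)² = 145.45².
Subtracting pairs of circle equations eliminates x²+y² and gives linear equations (the radical axes):
-347.8 x + 68.8 y = -29278.24
-44.2 x − 215.8 y = -24400.86
Solving the 2×2 system: x ≈ 102.4, y ≈ 92.1 km.
Check against A (with the unrounded x, y): √((x − 120.6)²+(y − 54.6)²) = 41.68 ≈ 41.68 km. ✓

x ≈ 102.4 km, y ≈ 92.1 km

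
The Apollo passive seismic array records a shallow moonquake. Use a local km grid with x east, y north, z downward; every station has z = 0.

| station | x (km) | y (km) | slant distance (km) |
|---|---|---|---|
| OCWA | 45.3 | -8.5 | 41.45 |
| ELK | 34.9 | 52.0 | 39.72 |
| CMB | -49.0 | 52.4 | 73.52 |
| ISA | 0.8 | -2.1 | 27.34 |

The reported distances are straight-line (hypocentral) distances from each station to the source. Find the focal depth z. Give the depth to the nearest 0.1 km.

z ≈ 9.8 km

Each station gives a sphere (x−x_i)² + (y−y_i)² + z² = d_i² (stations at z=0).
Subtracting the OCWA sphere from ELK and CMB: z² cancels, leaving linear equations in x and y:
-20.8 x + 121.0 y = 1938.09
-188.6 x + 121.8 y = -664.67
Solving: x ≈ 15.600, y ≈ 18.699 km (keep extra digits for the depth step; rounded: 15.6, 18.7).
Then from the OCWA sphere: z² = 41.45² − (x − 45.3)² − (y + 8.5)² with x = 15.600, y = 18.699, so z ≈ 9.810 ≈ 9.8 km.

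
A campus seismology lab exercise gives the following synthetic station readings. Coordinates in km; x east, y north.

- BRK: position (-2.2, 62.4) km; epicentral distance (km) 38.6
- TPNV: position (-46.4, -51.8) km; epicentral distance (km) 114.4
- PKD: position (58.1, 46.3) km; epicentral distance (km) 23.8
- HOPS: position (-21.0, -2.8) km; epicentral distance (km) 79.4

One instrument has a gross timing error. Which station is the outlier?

TPNV

Solve using three stations at a time. Using BRK, PKD, HOPS (subtract circle equations pairwise → linear system) gives (x, y) ≈ (35.3, 53.2).
Distances from that point to each station vs reported:
  BRK: calculated 38.6 vs reported 38.6 → residual 0.0 km
  TPNV: calculated 133.0 vs reported 114.4 → residual 18.6 km
  PKD: calculated 23.8 vs reported 23.8 → residual 0.0 km
  HOPS: calculated 79.4 vs reported 79.4 → residual 0.0 km
BRK, PKD, HOPS are mutually consistent (residuals ≈ 0); TPNV is off by 18.6 km.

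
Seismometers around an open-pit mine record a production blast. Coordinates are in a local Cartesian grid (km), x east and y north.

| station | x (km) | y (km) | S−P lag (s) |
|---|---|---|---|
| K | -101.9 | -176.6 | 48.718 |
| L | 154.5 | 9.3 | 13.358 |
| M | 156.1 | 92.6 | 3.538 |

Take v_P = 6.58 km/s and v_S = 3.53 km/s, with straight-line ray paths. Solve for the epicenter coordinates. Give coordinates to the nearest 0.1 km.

(134.8, 109.1)

Distance from S−P lag: d = Δt · v_P v_S / (v_P − v_S) = Δt · (6.58·3.53)/(6.58−3.53) ≈ 7.6155·Δt.
So d_K = 371.01, d_L = 101.73, d_M = 26.94 km.
Circle about each station: (x + 101.9)² + (y + 176.6)² = 371.01²; (x − 154.5)² + (y − 9.3)² = 101.73²; (x − 156.1)² + (y − 92.6)² = 26.94².
Subtracting the K equation from the L and M equations removes the quadratic terms:
512.8 x + 371.8 y = 109685.00
516.0 x + 538.4 y = 128293.46
Solving the 2×2 system: x ≈ 134.8, y ≈ 109.1 km.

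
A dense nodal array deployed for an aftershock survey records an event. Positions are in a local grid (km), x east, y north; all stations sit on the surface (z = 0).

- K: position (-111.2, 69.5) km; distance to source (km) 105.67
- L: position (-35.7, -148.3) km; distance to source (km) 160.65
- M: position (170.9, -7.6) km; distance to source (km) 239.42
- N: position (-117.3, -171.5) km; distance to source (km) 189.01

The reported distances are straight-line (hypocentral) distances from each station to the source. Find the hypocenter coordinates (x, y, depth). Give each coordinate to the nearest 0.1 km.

(-60.8, -1.4, 60.0)

Each station gives a sphere (x−x_i)² + (y−y_i)² + z² = d_i² (stations at z=0).
Subtracting the K sphere from L and M: z² cancels, leaving linear equations in x and y:
151.0 x − 435.6 y = -8570.58
564.2 x − 154.2 y = -34086.91
Solving: x ≈ -60.799, y ≈ -1.401 km (keep extra digits for the depth step; rounded: -60.8, -1.4).
Then from the K sphere: z² = 105.67² − (x + 111.2)² − (y − 69.5)² with x = -60.799, y = -1.401, so z ≈ 59.991 ≈ 60.0 km.
Check against N (with the unrounded solution): distance 189.01 ≈ 189.01 km. ✓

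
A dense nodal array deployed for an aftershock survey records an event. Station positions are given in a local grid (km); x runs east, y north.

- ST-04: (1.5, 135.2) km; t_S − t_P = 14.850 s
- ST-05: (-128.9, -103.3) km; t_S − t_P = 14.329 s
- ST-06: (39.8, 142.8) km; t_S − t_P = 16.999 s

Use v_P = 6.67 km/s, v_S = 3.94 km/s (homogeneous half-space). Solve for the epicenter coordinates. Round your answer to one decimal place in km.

-33.9 km east, -3.3 km north

Distance from S−P lag: d = Δt · v_P v_S / (v_P − v_S) = Δt · (6.67·3.94)/(6.67−3.94) ≈ 9.6263·Δt.
So d_ST-04 = 142.95, d_ST-05 = 137.94, d_ST-06 = 163.64 km.
Circle about each station: (x − 1.5)² + (y − 135.2)² = 142.95²; (x + 128.9)² + (y + 103.3)² = 137.94²; (x − 39.8)² + (y − 142.8)² = 163.64².
Subtracting the ST-04 equation from the ST-05 and ST-06 equations removes the quadratic terms:
-260.8 x − 477.0 y = 10412.07
76.6 x + 15.2 y = -2648.76
Solving the 2×2 system: x ≈ -33.9, y ≈ -3.3 km.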